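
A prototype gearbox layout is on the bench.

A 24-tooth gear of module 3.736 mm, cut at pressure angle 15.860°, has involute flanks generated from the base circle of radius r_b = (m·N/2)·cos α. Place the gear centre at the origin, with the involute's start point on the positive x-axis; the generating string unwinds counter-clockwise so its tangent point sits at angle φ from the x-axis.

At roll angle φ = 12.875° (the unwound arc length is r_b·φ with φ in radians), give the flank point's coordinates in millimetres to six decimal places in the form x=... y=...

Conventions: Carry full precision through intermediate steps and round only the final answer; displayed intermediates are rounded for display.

x=44.200453 y=0.162290

single-mesh involute tooth geometry (24T wheel at module 3.736)
pitch radius r_p = m·N/2 = 3.736·24/2 = 44.832000
base radius r_b = r_p·cos α = 44.832000·cos 15.860° = 43.125350
roll angle φ = 12.875° = 0.22471114 rad
x = r_b·(cos φ + φ·sin φ) = 44.200453
y = r_b·(sin φ − φ·cos φ) = 0.162290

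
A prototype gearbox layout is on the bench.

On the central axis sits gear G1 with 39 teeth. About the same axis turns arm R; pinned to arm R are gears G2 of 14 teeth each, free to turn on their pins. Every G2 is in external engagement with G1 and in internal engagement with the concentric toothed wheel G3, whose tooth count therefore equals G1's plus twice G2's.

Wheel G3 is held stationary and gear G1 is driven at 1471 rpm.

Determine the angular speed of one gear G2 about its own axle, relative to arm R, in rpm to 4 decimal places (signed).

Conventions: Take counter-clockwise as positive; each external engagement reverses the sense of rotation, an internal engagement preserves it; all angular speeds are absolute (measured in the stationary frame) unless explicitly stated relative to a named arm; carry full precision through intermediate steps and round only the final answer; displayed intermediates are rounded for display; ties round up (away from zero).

planetary set (39T centre, 14T on arm, 67T internal) — Willis relation
normalise by the input: solve with ω_sun = 1, then scale by 1471 rpm
ring teeth: 39 + 2·14 = 67
39(ω_sun−ω_arm) = −67(ω_ring−ω_arm),  ω_ring = 0, ω_sun = 1
39(1−ω_arm) = −67(0−ω_arm)  ⇒  106·ω_arm = 39  ⇒  ω_arm = 39/106
sun–planet mesh: 39·(1−39/106) = −14·(ω_p−ω_arm)  ⇒  ω_p−ω_arm = -2613/1484
scale: ω_p−ω_arm = -2613/1484 × 1471 rpm = -2590.1098 rpm

-2590.1098 rpm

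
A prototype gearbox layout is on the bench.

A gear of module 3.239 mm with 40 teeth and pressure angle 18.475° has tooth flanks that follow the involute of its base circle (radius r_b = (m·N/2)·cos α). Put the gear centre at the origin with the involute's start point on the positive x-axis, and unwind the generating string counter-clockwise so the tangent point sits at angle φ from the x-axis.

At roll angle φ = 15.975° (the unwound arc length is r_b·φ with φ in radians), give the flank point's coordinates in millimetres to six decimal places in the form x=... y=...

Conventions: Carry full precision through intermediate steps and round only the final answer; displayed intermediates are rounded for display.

x=63.783338 y=0.440468

single-mesh involute tooth geometry (40T wheel at module 3.239)
pitch radius r_p = m·N/2 = 3.239·40/2 = 64.780000
base radius r_b = r_p·cos α = 64.780000·cos 18.475° = 61.441369
roll angle φ = 15.975° = 0.27881635 rad
x = r_b·(cos φ + φ·sin φ) = 63.783338
y = r_b·(sin φ − φ·cos φ) = 0.440468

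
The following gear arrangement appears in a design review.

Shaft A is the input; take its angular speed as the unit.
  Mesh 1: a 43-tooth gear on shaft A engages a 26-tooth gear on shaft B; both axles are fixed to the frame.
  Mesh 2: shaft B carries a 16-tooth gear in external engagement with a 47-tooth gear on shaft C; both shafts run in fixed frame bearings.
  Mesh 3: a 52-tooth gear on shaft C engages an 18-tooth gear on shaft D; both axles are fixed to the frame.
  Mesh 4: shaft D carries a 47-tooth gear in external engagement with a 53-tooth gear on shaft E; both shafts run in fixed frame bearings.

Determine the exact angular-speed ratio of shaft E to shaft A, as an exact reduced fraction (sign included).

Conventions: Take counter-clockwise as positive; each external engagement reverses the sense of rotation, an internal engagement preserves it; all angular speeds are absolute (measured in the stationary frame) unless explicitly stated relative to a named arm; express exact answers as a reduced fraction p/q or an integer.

class = fixed-axis compound train [4 meshes; 4 ratios multiply, 4 sense flips]
mesh 1 [43T→26T]: running ratio 43/26, sense −
mesh 2 [16T→47T]: running ratio 344/611, sense +
mesh 3 [52T→18T]: running ratio 688/423, sense −
mesh 4 [47T→53T]: running ratio 688/477, sense +
ω_out/ω_in = 688/477

688/477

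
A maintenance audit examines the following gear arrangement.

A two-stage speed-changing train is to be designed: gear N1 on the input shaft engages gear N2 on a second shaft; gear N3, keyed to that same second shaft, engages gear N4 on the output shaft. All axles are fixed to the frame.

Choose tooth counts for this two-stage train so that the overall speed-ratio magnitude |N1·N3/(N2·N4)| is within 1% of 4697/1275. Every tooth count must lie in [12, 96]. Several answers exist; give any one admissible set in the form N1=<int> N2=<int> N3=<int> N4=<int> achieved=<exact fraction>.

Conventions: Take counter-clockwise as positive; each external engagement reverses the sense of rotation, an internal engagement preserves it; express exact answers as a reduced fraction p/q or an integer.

topology: fixed-axis compound train — 2 stages, target 4697/1275
target = 4697/1275 in lowest terms: an exact hit needs N1·N3 = k·4697 and N2·N4 = k·1275 for one integer k, every count in [12, 96]; additionally prefer no 1:1 stage (N1 ≠ N2, N3 ≠ N4)
k = 1: N1·N3 = 4697 = 61·77, N2·N4 = 1275 = 15·85
achieved = 61·77/(15·85) = 4697/1275; |achieved − target| = 0 ≤ 4697/127500 ✓

N1=61 N2=15 N3=77 N4=85 achieved=4697/1275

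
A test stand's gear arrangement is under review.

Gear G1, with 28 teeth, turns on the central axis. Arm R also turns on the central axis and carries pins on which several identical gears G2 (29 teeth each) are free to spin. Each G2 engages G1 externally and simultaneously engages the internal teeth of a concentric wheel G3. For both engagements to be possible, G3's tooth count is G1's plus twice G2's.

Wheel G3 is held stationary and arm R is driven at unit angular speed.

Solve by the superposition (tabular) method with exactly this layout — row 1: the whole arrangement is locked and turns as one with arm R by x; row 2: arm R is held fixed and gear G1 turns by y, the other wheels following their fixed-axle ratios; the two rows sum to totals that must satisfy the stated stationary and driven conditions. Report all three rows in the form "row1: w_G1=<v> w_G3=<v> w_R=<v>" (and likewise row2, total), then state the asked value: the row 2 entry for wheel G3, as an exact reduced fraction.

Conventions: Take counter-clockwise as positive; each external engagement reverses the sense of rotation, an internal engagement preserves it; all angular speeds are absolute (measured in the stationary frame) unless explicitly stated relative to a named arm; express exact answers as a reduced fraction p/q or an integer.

row1: w_G1=1 w_G3=1 w_R=1
row2: w_G1=43/14 w_G3=-1 w_R=0
total: w_G1=57/14 w_G3=0 w_R=1
asked value: -1

class = planetary set [G3 = 28+2·29 = 86; Willis about the carrier]
row 1 — lock + rotate with arm: ω_sun = ω_ring = ω_arm = x
row 2 — arm fixed, fixed-axis ratios: sun y, ring −(28/86)·y, arm 0
boundary: total ω_ring = x − (28/86)·y = 0 and total ω_arm = x = 1  ⇒  y = 43/14, x = 1
row 2 ring = −(28/86)·43/14 = -1
totals (row 1 + row 2): sun 1 + 43/14 = 57/14, ring 1 + (-1) = 0, arm 1 + 0 = 1
asked cell (row2, ring) = -1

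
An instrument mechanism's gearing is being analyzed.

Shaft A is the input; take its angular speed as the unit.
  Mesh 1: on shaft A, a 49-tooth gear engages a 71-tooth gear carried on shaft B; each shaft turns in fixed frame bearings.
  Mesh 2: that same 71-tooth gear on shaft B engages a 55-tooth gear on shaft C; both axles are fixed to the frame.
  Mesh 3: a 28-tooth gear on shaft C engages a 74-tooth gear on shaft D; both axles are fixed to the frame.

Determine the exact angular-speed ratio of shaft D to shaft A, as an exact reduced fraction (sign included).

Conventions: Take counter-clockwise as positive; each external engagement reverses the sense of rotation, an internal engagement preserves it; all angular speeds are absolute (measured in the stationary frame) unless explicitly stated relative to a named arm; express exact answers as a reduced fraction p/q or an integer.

class = fixed-axis compound train [3 meshes; 3 ratios multiply, 3 sense flips]
mesh 1 [49T→71T]: running ratio 49/71, sense −
mesh 2 [71T→55T]: running ratio 49/55, sense +
mesh 3 [28T→74T]: running ratio 686/2035, sense −
ω_out/ω_in = -686/2035

-686/2035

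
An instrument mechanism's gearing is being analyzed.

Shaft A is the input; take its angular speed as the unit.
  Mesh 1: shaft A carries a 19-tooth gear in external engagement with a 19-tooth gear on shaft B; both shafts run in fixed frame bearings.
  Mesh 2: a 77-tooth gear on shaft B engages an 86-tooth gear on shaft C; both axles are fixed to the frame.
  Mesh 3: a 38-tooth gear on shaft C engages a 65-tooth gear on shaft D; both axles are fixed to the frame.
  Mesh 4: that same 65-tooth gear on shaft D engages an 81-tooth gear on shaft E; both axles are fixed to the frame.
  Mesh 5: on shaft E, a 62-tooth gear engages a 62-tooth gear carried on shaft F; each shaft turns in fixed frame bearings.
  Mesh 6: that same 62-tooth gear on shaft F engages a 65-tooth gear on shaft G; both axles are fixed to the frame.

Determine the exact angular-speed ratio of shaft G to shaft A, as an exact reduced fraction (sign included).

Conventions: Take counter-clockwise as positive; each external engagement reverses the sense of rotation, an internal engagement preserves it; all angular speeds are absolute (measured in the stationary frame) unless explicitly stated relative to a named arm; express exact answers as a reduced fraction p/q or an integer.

90706/226395

class = fixed-axis compound train [6 meshes; 6 ratios multiply, 6 sense flips]
mesh 1 [19T→19T]: running ratio 1, sense −
mesh 2 [77T→86T]: running ratio 77/86, sense +
mesh 3 [38T→65T]: running ratio 1463/2795, sense −
mesh 4 [65T→81T]: running ratio 1463/3483, sense +
mesh 5 [62T→62T]: running ratio 1463/3483, sense −
mesh 6 [62T→65T]: running ratio 90706/226395, sense +
ω_out/ω_in = 90706/226395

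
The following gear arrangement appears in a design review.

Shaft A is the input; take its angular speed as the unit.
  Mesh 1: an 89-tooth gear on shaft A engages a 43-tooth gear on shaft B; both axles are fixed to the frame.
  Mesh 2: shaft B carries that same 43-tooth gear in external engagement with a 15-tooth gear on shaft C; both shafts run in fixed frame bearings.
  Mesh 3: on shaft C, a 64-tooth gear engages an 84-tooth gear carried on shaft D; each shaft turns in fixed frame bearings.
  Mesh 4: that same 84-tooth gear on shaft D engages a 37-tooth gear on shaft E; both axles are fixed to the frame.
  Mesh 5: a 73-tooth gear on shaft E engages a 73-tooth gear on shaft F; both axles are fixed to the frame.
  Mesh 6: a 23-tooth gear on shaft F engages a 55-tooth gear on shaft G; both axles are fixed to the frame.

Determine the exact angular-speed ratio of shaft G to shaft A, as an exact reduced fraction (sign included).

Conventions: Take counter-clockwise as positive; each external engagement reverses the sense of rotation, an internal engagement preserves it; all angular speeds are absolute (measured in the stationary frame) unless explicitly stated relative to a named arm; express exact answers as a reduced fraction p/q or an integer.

class = fixed-axis compound train [6 meshes; 6 ratios multiply, 6 sense flips]
mesh 1 [89T→43T]: running ratio 89/43, sense −
mesh 2 [43T→15T]: running ratio 89/15, sense +
mesh 3 [64T→84T]: running ratio 1424/315, sense −
mesh 4 [84T→37T]: running ratio 5696/555, sense +
mesh 5 [73T→73T]: running ratio 5696/555, sense −
mesh 6 [23T→55T]: running ratio 131008/30525, sense +
ω_out/ω_in = 131008/30525

131008/30525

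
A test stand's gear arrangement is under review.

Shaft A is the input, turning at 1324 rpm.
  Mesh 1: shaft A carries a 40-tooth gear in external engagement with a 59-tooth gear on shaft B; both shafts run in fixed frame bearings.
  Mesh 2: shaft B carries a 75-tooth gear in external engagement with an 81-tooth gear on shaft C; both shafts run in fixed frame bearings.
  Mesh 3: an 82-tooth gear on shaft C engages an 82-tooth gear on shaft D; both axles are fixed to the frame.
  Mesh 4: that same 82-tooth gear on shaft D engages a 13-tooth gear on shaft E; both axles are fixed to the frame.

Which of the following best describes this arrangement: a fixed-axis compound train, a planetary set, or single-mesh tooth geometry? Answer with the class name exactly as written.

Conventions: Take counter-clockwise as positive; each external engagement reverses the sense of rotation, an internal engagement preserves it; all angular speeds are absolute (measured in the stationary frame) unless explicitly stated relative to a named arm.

fixed-axis compound train

recognized (5 fixed axles, 4 meshes): fixed-axis compound train
classification: fixed-axis compound train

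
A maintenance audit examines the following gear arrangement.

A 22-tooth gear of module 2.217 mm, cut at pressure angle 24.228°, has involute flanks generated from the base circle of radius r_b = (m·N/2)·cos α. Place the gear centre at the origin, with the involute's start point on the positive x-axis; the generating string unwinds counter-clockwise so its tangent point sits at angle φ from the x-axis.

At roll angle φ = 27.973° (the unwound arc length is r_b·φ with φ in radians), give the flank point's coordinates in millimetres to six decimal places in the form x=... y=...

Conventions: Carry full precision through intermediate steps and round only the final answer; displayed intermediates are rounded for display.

x=24.733564 y=0.842278

recognized (one wheel, involute flank): single-mesh tooth geometry, m = 2.217, N = 22
pitch radius r_p = m·N/2 = 2.217·22/2 = 24.387000
base radius r_b = r_p·cos α = 24.387000·cos 24.228° = 22.238985
roll angle φ = 27.973° = 0.48822095 rad
x = r_b·(cos φ + φ·sin φ) = 24.733564
y = r_b·(sin φ − φ·cos φ) = 0.842278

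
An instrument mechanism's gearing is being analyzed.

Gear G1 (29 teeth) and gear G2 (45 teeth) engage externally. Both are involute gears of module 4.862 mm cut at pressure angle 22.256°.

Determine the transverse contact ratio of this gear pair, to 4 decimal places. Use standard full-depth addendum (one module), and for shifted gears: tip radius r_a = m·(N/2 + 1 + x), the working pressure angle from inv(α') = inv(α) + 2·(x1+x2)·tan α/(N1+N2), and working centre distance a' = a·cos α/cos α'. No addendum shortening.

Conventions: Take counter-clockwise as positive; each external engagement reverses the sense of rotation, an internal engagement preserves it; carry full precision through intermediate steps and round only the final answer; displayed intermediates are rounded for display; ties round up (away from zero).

topology: single-mesh involute geometry — m = 4.862, 29T/45T pair
base radii: r_b1 = 65.246884, r_b2 = 101.245165
tip radii: r_a1 = 75.361000, r_a2 = 114.257000
no profile shift: α' = α, a' = a
action lengths: √(r_a1²−r_b1²) = 37.711065, √(r_a2²−r_b2²) = 52.953551
base pitch p_b = π·m·cos α = 14.136492
CR = (37.711065 + 52.953551 − 179.894000·sin 22.25600°)/14.136492 = 1.593788
contact ratio ≈ 1.5938

1.5938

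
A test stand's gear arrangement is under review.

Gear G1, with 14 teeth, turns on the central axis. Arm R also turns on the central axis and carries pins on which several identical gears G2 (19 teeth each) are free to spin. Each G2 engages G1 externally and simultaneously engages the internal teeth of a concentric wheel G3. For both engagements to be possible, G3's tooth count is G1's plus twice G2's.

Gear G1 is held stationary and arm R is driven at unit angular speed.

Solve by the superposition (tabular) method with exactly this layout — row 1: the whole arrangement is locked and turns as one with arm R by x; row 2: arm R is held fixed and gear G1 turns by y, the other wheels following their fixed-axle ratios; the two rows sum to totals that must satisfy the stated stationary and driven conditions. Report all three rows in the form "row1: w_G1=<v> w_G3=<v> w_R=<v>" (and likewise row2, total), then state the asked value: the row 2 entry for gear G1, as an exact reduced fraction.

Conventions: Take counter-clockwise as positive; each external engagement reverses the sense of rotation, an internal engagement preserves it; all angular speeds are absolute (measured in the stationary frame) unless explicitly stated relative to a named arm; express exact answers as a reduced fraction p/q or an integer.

row1: w_G1=1 w_G3=1 w_R=1
row2: w_G1=-1 w_G3=7/26 w_R=0
total: w_G1=0 w_G3=33/26 w_R=1
asked value: -1

planetary set (14T centre, 19T on arm, 52T internal) — Willis relation
superposition row 1 [locked train]: every member turns x
row 2 — arm fixed, fixed-axis ratios: sun y, ring −(14/52)·y, arm 0
boundary: total ω_sun = x + y = 0 and total ω_arm = x = 1  ⇒  y = -1, x = 1
row 2 ring = −(14/52)·(-1) = 7/26
totals (row 1 + row 2): sun 1 + (-1) = 0, ring 1 + 7/26 = 33/26, arm 1 + 0 = 1
asked cell (row2, sun) = -1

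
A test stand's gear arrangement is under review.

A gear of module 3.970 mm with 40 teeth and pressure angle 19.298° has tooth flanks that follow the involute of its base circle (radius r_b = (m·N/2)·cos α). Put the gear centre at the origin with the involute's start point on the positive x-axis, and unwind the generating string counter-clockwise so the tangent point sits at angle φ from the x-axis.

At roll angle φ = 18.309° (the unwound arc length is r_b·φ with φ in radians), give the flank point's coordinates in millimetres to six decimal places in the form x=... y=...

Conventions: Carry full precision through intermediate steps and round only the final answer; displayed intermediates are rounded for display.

x=78.667723 y=0.806807

single-mesh involute tooth geometry (40T wheel at module 3.970)
pitch radius r_p = m·N/2 = 3.970·40/2 = 79.400000
base radius r_b = r_p·cos α = 79.400000·cos 19.298° = 74.938712
roll angle φ = 18.309° = 0.31955233 rad
x = r_b·(cos φ + φ·sin φ) = 78.667723
y = r_b·(sin φ − φ·cos φ) = 0.806807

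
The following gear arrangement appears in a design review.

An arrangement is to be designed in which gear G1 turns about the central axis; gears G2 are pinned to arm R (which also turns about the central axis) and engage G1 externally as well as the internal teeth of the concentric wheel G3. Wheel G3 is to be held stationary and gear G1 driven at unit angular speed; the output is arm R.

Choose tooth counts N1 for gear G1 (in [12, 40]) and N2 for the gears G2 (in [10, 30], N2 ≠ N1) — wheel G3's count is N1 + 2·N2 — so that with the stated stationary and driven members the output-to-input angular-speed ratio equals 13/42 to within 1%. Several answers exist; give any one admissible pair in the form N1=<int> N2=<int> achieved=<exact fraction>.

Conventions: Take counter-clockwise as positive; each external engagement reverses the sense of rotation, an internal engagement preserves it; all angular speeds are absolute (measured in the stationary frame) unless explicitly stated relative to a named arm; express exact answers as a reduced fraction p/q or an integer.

N1=26 N2=16 achieved=13/42

topology: planetary set — design target 13/42, arm = carrier (Willis)
Willis with ω_ring = 0: ω_arm/ω_sun = N1/(N1+N3); set equal to 13/42  ⇒  N3/N1 = 1/(13/42) − 1 = 29/13
N3 = N1 + 2·N2  ⇒  N2/N1 = (N3/N1 − 1)/2 = (29/13 − 1)/2 = 8/13
smallest multiple with N1 ≥ 12 and N2 ≥ 10: k = 2  ⇒  N1 = 2·13 = 26, N2 = 2·8 = 16 (N1 ≤ 40, N2 ≤ 30, N2 ≠ N1 ✓), N3 = 26 + 2·16 = 58
check: N1/(N1+N3) with N1 = 26, N3 = 58 gives 13/42; |achieved − target| = 0 ≤ 13/4200 ✓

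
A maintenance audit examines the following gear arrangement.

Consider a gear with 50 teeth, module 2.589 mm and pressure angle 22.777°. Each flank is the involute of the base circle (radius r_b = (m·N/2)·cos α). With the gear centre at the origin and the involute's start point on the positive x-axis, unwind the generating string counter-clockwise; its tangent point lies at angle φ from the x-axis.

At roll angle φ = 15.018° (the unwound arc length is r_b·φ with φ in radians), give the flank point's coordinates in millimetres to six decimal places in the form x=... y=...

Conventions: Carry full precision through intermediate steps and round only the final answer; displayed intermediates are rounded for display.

topology: single-mesh involute geometry — m = 2.589, N = 50
pitch radius r_p = m·N/2 = 2.589·50/2 = 64.725000
base radius r_b = r_p·cos α = 64.725000·cos 22.777° = 59.677656
roll angle φ = 15.018° = 0.26211355 rad
x = r_b·(cos φ + φ·sin φ) = 61.692612
y = r_b·(sin φ − φ·cos φ) = 0.355772

x=61.692612 y=0.355772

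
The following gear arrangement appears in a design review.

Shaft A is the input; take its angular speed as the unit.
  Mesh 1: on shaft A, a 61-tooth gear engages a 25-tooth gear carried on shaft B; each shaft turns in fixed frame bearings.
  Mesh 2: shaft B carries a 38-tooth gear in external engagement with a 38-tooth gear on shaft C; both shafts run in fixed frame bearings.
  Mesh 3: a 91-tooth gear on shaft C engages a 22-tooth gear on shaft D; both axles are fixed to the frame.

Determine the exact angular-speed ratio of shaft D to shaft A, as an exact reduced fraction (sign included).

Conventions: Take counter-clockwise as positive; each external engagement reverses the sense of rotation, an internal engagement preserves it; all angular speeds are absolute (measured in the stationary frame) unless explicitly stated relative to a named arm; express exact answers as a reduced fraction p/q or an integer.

-5551/550

class = fixed-axis compound train [3 meshes; 3 ratios multiply, 3 sense flips]
mesh 1 [61T→25T]: running ratio 61/25, sense −
mesh 2 [38T→38T]: running ratio 61/25, sense +
mesh 3 [91T→22T]: running ratio 5551/550, sense −
ω_out/ω_in = -5551/550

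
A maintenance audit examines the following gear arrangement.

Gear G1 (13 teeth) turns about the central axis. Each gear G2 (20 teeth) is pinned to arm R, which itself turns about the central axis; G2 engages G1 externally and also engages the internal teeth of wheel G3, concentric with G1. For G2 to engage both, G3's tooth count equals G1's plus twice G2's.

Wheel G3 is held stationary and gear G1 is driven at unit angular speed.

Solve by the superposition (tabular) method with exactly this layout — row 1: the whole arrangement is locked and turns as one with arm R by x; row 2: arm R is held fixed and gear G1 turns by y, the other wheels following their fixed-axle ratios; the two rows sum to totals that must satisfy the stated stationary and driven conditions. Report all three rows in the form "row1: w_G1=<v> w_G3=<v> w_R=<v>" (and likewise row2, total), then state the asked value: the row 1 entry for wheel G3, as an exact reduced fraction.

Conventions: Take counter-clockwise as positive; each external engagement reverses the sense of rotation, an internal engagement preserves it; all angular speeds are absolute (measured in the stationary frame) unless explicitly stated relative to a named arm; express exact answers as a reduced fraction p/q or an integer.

row1: w_G1=13/66 w_G3=13/66 w_R=13/66
row2: w_G1=53/66 w_G3=-13/66 w_R=0
total: w_G1=1 w_G3=0 w_R=13/66
asked value: 13/66

planetary set (13T centre, 20T on arm, 53T internal) — Willis relation
superposition row 1 [locked train]: every member turns x
row 2 (arm held, sun turns y): ω_ring = −(13/53)·y, ω_arm = 0
boundary: total ω_ring = x − (13/53)·y = 0 and total ω_sun = x + y = 1  ⇒  y = 53/66, x = 13/66
row 2 ring = −(13/53)·53/66 = -13/66
totals (row 1 + row 2): sun 13/66 + 53/66 = 1, ring 13/66 + (-13/66) = 0, arm 13/66 + 0 = 13/66
asked cell (row1, ring) = 13/66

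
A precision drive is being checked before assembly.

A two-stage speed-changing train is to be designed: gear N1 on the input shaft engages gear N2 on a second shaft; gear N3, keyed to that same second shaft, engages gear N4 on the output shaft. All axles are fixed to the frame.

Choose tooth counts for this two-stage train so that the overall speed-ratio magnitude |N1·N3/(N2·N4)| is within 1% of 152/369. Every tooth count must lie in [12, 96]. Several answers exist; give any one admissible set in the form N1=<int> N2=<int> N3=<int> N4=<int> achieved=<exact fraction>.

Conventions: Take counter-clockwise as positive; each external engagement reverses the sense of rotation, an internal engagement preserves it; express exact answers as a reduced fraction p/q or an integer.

2-stage fixed-axis compound train for ratio 152/369
target = 152/369 in lowest terms: an exact hit needs N1·N3 = k·152 and N2·N4 = k·369 for one integer k, every count in [12, 96]; additionally prefer no 1:1 stage (N1 ≠ N2, N3 ≠ N4)
k = 1: no 1:1-free in-range split of k·152 and k·369 into factor pairs; take k = 2
k = 2: N1·N3 = 304 = 16·19, N2·N4 = 738 = 18·41
achieved = 16·19/(18·41) = 152/369; |achieved − target| = 0 ≤ 38/9225 ✓

N1=16 N2=18 N3=19 N4=41 achieved=152/369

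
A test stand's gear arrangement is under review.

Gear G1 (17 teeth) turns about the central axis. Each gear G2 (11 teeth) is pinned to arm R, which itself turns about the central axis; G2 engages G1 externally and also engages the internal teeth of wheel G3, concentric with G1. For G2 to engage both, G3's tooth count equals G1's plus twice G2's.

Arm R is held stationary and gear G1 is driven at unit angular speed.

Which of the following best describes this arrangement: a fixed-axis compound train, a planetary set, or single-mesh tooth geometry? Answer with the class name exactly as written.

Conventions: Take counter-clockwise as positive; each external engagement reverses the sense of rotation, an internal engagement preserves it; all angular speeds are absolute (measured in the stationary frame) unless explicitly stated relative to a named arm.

planetary set

topology: planetary set — G1 17T / G2 11T / G3 39T, arm = carrier (Willis)
classification: planetary set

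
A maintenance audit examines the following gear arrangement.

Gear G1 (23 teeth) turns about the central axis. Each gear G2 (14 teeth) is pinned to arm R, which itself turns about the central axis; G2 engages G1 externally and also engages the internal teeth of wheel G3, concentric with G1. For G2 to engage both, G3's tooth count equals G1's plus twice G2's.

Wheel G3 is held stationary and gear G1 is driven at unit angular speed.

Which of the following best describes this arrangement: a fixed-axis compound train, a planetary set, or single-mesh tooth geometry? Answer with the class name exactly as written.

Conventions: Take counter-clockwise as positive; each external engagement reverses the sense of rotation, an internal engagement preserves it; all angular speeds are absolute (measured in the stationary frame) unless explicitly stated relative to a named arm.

topology: planetary set — G1 23T / G2 14T / G3 51T, arm = carrier (Willis)
classification: planetary set

planetary set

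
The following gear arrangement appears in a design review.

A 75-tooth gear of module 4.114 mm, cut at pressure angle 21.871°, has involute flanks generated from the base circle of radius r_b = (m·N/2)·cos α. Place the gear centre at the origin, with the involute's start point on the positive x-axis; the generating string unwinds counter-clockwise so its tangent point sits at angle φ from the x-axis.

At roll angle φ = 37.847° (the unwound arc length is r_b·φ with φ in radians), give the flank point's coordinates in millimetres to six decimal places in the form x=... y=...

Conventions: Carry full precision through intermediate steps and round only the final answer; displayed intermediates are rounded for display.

single-mesh involute tooth geometry (75T wheel at module 4.114)
pitch radius r_p = m·N/2 = 4.114·75/2 = 154.275000
base radius r_b = r_p·cos α = 154.275000·cos 21.871° = 143.171045
roll angle φ = 37.847° = 0.66055476 rad
x = r_b·(cos φ + φ·sin φ) = 171.080617
y = r_b·(sin φ − φ·cos φ) = 13.164097

x=171.080617 y=13.164097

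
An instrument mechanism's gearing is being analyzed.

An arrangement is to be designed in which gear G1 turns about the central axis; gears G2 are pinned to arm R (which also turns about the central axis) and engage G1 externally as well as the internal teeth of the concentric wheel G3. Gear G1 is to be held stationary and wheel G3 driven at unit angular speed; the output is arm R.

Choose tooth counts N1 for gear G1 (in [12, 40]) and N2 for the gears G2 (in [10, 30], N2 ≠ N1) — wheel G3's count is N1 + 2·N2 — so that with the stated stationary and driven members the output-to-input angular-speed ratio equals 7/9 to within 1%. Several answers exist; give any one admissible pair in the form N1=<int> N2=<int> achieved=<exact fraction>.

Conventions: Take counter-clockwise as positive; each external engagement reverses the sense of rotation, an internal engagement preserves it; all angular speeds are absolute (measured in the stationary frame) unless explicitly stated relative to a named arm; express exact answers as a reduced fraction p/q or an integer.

topology: planetary set — design target 7/9, arm = carrier (Willis)
Willis with ω_sun = 0: ω_arm/ω_ring = N3/(N1+N3); set equal to 7/9  ⇒  N3/N1 = (7/9)/(1 − 7/9) = 7/2
N3 = N1 + 2·N2  ⇒  N2/N1 = (N3/N1 − 1)/2 = (7/2 − 1)/2 = 5/4
smallest multiple with N1 ≥ 12 and N2 ≥ 10: k = 3  ⇒  N1 = 3·4 = 12, N2 = 3·5 = 15 (N1 ≤ 40, N2 ≤ 30, N2 ≠ N1 ✓), N3 = 12 + 2·15 = 42
check: N3/(N1+N3) with N1 = 12, N3 = 42 gives 7/9; |achieved − target| = 0 ≤ 7/900 ✓

N1=12 N2=15 achieved=7/9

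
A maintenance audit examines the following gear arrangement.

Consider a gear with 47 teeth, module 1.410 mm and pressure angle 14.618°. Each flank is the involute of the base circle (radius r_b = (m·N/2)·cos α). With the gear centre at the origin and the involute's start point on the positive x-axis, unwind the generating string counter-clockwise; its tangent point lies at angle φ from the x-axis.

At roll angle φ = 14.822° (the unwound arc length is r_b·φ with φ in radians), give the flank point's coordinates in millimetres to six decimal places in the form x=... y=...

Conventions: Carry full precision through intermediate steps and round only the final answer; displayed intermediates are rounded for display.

x=33.117375 y=0.183789

recognized (one wheel, involute flank): single-mesh tooth geometry, m = 1.410, N = 47
pitch radius r_p = m·N/2 = 1.410·47/2 = 33.135000
base radius r_b = r_p·cos α = 33.135000·cos 14.618° = 32.062418
roll angle φ = 14.822° = 0.25869270 rad
x = r_b·(cos φ + φ·sin φ) = 33.117375
y = r_b·(sin φ − φ·cos φ) = 0.183789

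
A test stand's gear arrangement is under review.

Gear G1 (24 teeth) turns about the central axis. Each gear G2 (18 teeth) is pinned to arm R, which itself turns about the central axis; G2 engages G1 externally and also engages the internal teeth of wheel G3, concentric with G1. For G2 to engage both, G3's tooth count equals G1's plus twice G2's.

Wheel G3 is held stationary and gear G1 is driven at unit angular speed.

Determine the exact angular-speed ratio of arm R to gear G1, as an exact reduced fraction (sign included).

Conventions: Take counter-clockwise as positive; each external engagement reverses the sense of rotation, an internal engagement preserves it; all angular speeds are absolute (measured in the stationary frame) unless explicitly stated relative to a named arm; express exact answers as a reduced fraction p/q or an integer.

planetary set (24T centre, 18T on arm, 60T internal) — Willis relation
ring teeth: 24 + 2·18 = 60
24(ω_sun−ω_arm) = −60(ω_ring−ω_arm),  ω_ring = 0, ω_sun = 1
24(1−ω_arm) = −60(0−ω_arm)  ⇒  84·ω_arm = 24  ⇒  ω_arm = 2/7
ω_out/ω_in = 2/7

2/7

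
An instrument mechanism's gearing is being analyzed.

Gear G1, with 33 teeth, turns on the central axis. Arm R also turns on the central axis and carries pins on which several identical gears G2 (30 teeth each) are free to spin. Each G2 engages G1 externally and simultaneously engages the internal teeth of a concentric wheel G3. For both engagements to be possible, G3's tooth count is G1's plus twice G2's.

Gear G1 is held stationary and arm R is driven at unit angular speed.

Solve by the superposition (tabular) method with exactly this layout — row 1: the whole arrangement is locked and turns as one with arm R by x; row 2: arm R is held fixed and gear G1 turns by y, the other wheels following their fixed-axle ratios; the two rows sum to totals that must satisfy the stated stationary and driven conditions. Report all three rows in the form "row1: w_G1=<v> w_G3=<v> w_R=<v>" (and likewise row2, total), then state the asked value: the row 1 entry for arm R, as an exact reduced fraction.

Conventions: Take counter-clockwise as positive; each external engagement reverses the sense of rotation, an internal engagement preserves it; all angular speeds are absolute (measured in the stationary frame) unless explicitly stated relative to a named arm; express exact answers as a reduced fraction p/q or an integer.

row1: w_G1=1 w_G3=1 w_R=1
row2: w_G1=-1 w_G3=11/31 w_R=0
total: w_G1=0 w_G3=42/31 w_R=1
asked value: 1

planetary set (33T centre, 30T on arm, 93T internal) — Willis relation
row 1 (train locked, turned with arm): all members turn x
row 2 — arm fixed, fixed-axis ratios: sun y, ring −(33/93)·y, arm 0
boundary: total ω_sun = x + y = 0 and total ω_arm = x = 1  ⇒  y = -1, x = 1
row 2 ring = −(33/93)·(-1) = 11/31
totals (row 1 + row 2): sun 1 + (-1) = 0, ring 1 + 11/31 = 42/31, arm 1 + 0 = 1
asked cell (row1, arm) = 1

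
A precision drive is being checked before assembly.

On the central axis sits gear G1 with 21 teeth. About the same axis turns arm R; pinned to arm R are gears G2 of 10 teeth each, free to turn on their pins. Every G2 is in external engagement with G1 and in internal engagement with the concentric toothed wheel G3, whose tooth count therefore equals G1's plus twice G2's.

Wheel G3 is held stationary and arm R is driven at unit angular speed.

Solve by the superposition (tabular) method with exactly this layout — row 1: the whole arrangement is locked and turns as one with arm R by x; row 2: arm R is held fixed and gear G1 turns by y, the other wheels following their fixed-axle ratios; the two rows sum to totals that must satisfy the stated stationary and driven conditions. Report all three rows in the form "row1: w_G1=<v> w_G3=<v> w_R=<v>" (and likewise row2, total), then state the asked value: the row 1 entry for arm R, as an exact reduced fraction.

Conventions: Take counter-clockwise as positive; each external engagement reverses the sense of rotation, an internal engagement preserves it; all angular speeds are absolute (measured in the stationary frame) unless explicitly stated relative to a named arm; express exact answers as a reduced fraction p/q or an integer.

planetary set (21T centre, 10T on arm, 41T internal) — Willis relation
row 1 (train locked, turned with arm): all members turn x
superposition row 2 [arm held]: sun y, ring −(21/41)·y, arm 0
boundary: total ω_ring = x − (21/41)·y = 0 and total ω_arm = x = 1  ⇒  y = 41/21, x = 1
row 2 ring = −(21/41)·41/21 = -1
totals (row 1 + row 2): sun 1 + 41/21 = 62/21, ring 1 + (-1) = 0, arm 1 + 0 = 1
asked cell (row1, arm) = 1

row1: w_G1=1 w_G3=1 w_R=1
row2: w_G1=41/21 w_G3=-1 w_R=0
total: w_G1=62/21 w_G3=0 w_R=1
asked value: 1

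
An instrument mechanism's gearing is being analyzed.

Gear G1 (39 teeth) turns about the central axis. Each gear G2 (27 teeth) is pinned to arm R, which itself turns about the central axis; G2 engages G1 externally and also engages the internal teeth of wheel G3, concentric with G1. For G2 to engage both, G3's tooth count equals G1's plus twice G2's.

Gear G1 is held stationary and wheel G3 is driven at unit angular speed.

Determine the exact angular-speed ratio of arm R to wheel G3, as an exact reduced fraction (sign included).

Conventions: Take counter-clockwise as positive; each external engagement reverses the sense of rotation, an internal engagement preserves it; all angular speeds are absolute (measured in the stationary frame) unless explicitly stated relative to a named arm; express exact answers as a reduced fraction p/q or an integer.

class = planetary set [G3 = 39+2·27 = 93; Willis about the carrier]
ring teeth: 39 + 2·27 = 93
39(ω_sun−ω_arm) = −93(ω_ring−ω_arm),  ω_sun = 0, ω_ring = 1
39(0−ω_arm) = −93(1−ω_arm)  ⇒  132·ω_arm = 93  ⇒  ω_arm = 31/44
ω_out/ω_in = 31/44

31/44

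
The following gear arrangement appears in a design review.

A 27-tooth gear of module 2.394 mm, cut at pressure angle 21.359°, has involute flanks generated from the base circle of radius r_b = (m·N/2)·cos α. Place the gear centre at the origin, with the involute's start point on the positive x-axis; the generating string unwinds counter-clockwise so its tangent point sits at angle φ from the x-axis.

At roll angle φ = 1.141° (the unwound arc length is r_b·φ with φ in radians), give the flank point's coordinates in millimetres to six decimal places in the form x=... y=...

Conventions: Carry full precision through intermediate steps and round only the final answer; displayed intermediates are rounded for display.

x=30.105191 y=0.000079

recognized (one wheel, involute flank): single-mesh tooth geometry, m = 2.394, N = 27
pitch radius r_p = m·N/2 = 2.394·27/2 = 32.319000
base radius r_b = r_p·cos α = 32.319000·cos 21.359° = 30.099224
roll angle φ = 1.141° = 0.01991421 rad
x = r_b·(cos φ + φ·sin φ) = 30.105191
y = r_b·(sin φ − φ·cos φ) = 0.000079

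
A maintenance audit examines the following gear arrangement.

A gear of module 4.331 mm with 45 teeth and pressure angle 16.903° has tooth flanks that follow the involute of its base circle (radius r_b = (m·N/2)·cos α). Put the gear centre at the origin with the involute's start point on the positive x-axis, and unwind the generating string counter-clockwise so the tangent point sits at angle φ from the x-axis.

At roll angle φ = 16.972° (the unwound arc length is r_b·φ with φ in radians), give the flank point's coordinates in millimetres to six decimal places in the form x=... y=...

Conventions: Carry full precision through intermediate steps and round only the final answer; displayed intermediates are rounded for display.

single-mesh involute tooth geometry (45T wheel at module 4.331)
pitch radius r_p = m·N/2 = 4.331·45/2 = 97.447500
base radius r_b = r_p·cos α = 97.447500·cos 16.903° = 93.237608
roll angle φ = 16.972° = 0.29621728 rad
x = r_b·(cos φ + φ·sin φ) = 97.238866
y = r_b·(sin φ − φ·cos φ) = 0.800729

x=97.238866 y=0.800729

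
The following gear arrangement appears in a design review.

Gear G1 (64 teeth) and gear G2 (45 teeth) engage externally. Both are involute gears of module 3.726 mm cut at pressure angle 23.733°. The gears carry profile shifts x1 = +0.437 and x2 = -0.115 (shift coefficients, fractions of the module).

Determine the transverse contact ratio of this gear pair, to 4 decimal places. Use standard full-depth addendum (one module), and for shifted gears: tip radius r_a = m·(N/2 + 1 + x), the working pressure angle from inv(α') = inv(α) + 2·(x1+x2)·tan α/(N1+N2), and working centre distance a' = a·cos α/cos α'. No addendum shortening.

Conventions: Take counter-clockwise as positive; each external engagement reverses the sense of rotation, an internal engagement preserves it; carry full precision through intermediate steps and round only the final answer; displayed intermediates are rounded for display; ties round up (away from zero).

1.5588

class = single-mesh tooth geometry [involute pair 64T × 45T, m = 3.726]
base radii: r_b1 = 109.148661, r_b2 = 76.745153
tip radii: r_a1 = 124.586262, r_a2 = 87.132510
inv(α') = inv(23.733°) + 2·(+0.437-0.115)·tan α/(64+45) = 0.02803504  ⇒  α' = 24.47637°
a' = a·cos α / cos α' = 203.0670·cos 23.733°/cos 24.47637° = 204.249244
action lengths: √(r_a1²−r_b1²) = 60.069180, √(r_a2²−r_b2²) = 41.258404
base pitch p_b = π·m·cos α = 10.715645
CR = (60.069180 + 41.258404 − 204.249244·sin 24.47637°)/10.715645 = 1.558791
contact ratio ≈ 1.5588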